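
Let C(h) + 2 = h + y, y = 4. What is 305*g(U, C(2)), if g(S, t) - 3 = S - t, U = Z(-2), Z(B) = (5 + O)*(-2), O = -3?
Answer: -1525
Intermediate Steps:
Z(B) = -4 (Z(B) = (5 - 3)*(-2) = 2*(-2) = -4)
U = -4
C(h) = 2 + h (C(h) = -2 + (h + 4) = -2 + (4 + h) = 2 + h)
g(S, t) = 3 + S - t (g(S, t) = 3 + (S - t) = 3 + S - t)
305*g(U, C(2)) = 305*(3 - 4 - (2 + 2)) = 305*(3 - 4 - 1*4) = 305*(3 - 4 - 4) = 305*(-5) = -1525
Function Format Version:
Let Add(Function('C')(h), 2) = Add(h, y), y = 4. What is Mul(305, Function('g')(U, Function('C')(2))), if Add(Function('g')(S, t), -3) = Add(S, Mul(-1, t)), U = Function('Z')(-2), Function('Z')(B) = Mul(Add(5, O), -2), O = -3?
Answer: -1525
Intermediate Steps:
Function('Z')(B) = -4 (Function('Z')(B) = Mul(Add(5, -3), -2) = Mul(2, -2) = -4)
U = -4
Function('C')(h) = Add(2, h) (Function('C')(h) = Add(-2, Add(h, 4)) = Add(-2, Add(4, h)) = Add(2, h))
Function('g')(S, t) = Add(3, S, Mul(-1, t)) (Function('g')(S, t) = Add(3, Add(S, Mul(-1, t))) = Add(3, S, Mul(-1, t)))
Mul(305, Function('g')(U, Function('C')(2))) = Mul(305, Add(3, -4, Mul(-1, Add(2, 2)))) = Mul(305, Add(3, -4, Mul(-1, 4))) = Mul(305, Add(3, -4, -4)) = Mul(305, -5) = -1525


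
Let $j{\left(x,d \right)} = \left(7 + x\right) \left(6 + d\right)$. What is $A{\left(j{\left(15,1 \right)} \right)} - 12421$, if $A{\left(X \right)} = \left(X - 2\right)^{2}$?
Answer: $10683$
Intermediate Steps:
$j{\left(x,d \right)} = \left(6 + d\right) \left(7 + x\right)$
$A{\left(X \right)} = \left(-2 + X\right)^{2}$
$A{\left(j{\left(15,1 \right)} \right)} - 12421 = \left(-2 + \left(42 + 6 \cdot 15 + 7 \cdot 1 + 1 \cdot 15\right)\right)^{2} - 12421 = \left(-2 + \left(42 + 90 + 7 + 15\right)\right)^{2} - 12421 = \left(-2 + 154\right)^{2} - 12421 = 152^{2} - 12421 = 23104 - 12421 = 10683$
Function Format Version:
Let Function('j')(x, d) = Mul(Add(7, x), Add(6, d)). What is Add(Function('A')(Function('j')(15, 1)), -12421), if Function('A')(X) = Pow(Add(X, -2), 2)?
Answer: 10683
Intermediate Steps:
Function('j')(x, d) = Mul(Add(6, d), Add(7, x))
Function('A')(X) = Pow(Add(-2, X), 2)
Add(Function('A')(Function('j')(15, 1)), -12421) = Add(Pow(Add(-2, Add(42, Mul(6, 15), Mul(7, 1), Mul(1, 15))), 2), -12421) = Add(Pow(Add(-2, Add(42, 90, 7, 15)), 2), -12421) = Add(Pow(Add(-2, 154), 2), -12421) = Add(Pow(152, 2), -12421) = Add(23104, -12421) = 10683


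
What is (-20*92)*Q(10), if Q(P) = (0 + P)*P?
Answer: -184000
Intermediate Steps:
Q(P) = P² (Q(P) = P*P = P²)
(-20*92)*Q(10) = -20*92*10² = -1840*100 = -184000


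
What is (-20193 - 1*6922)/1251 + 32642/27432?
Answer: -39054641/1906524 ≈ -20.485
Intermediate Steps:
(-20193 - 1*6922)/1251 + 32642/27432 = (-20193 - 6922)*(1/1251) + 32642*(1/27432) = -27115*1/1251 + 16321/13716 = -27115/1251 + 16321/13716 = -39054641/1906524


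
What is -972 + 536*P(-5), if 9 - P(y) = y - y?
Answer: 3852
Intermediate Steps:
P(y) = 9 (P(y) = 9 - (y - y) = 9 - 1*0 = 9 + 0 = 9)
-972 + 536*P(-5) = -972 + 536*9 = -972 + 4824 = 3852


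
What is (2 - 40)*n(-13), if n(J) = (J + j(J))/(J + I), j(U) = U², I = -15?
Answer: 1482/7 ≈ 211.71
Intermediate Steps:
n(J) = (J + J²)/(-15 + J) (n(J) = (J + J²)/(J - 15) = (J + J²)/(-15 + J))
(2 - 40)*n(-13) = (2 - 40)*(-13*(1 - 13)/(-15 - 13)) = -(-494)*(-12)/(-28) = -(-494)*(-1)*(-12)/28 = -38*(-39/7) = 1482/7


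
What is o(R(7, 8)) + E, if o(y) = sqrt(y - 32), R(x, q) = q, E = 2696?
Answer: 2696 + 2*I*sqrt(6) ≈ 2696.0 + 4.899*I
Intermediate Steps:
o(y) = sqrt(-32 + y)
o(R(7, 8)) + E = sqrt(-32 + 8) + 2696 = sqrt(-24) + 2696 = 2*I*sqrt(6) + 2696 = 2696 + 2*I*sqrt(6)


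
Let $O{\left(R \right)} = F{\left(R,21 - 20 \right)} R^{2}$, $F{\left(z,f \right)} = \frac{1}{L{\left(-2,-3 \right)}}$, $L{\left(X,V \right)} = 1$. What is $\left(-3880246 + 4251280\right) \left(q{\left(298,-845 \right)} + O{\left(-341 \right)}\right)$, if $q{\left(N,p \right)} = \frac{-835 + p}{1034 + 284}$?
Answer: $\frac{28431719132526}{659} \approx 4.3144 \cdot 10^{10}$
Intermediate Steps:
$q{\left(N,p \right)} = - \frac{835}{1318} + \frac{p}{1318}$ ($q{\left(N,p \right)} = \frac{-835 + p}{1318} = \left(-835 + p\right) \frac{1}{1318} = - \frac{835}{1318} + \frac{p}{1318}$)
$F{\left(z,f \right)} = 1$ ($F{\left(z,f \right)} = 1^{-1} = 1$)
$O{\left(R \right)} = R^{2}$ ($O{\left(R \right)} = 1 R^{2} = R^{2}$)
$\left(-3880246 + 4251280\right) \left(q{\left(298,-845 \right)} + O{\left(-341 \right)}\right) = \left(-3880246 + 4251280\right) \left(\left(- \frac{835}{1318} + \frac{1}{1318} \left(-845\right)\right) + \left(-341\right)^{2}\right) = 371034 \left(\left(- \frac{835}{1318} - \frac{845}{1318}\right) + 116281\right) = 371034 \left(- \frac{840}{659} + 116281\right) = 371034 \cdot \frac{76628339}{659} = \frac{28431719132526}{659}$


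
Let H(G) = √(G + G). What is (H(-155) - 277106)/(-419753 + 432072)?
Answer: -277106/12319 + I*√310/12319 ≈ -22.494 + 0.0014292*I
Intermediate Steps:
H(G) = √2*√G (H(G) = √(2*G) = √2*√G)
(H(-155) - 277106)/(-419753 + 432072) = (√2*√(-155) - 277106)/(-419753 + 432072) = (√2*(I*√155) - 277106)/12319 = (I*√310 - 277106)*(1/12319) = (-277106 + I*√310)*(1/12319) = -277106/12319 + I*√310/12319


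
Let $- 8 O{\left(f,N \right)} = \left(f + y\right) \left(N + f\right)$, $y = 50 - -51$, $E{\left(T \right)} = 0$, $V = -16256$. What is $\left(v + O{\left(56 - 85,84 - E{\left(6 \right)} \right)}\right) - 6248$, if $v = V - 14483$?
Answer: $-37482$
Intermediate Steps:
$y = 101$ ($y = 50 + 51 = 101$)
$v = -30739$ ($v = -16256 - 14483 = -30739$)
$O{\left(f,N \right)} = - \frac{\left(101 + f\right) \left(N + f\right)}{8}$ ($O{\left(f,N \right)} = - \frac{\left(f + 101\right) \left(N + f\right)}{8} = - \frac{\left(101 + f\right) \left(N + f\right)}{8}$)
$\left(v + O{\left(56 - 85,84 - E{\left(6 \right)} \right)}\right) - 6248 = \left(-30739 - \left(\frac{\left(56 - 85\right)^{2}}{8} + \frac{101 \left(56 - 85\right)}{8} + \frac{101 \left(84 - 0\right)}{8} + \frac{\left(84 - 0\right) \left(56 - 85\right)}{8}\right)\right) - 6248 = \left(-30739 - \left(- \frac{2929}{8} + \frac{841}{8} + \frac{101 \left(84 + 0\right)}{8} + \frac{1}{8} \left(84 + 0\right) \left(-29\right)\right)\right) - 6248 = \left(-30739 - \left(\frac{1599}{2} - \frac{609}{2}\right)\right) - 6248 = \left(-30739 + \left(- \frac{2121}{2} + \frac{2929}{8} - \frac{841}{8} + \frac{609}{2}\right)\right) - 6248 = \left(-30739 - 495\right) - 6248 = -31234 - 6248 = -37482$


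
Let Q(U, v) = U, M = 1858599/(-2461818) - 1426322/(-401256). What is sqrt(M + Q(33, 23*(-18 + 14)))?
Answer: sqrt(6738590032043068841867)/13719711714 ≈ 5.9833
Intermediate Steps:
M = 230464264421/82318270284 (M = 1858599*(-1/2461818) - 1426322*(-1/401256) = -619533/820606 + 713161/200628 = 230464264421/82318270284 ≈ 2.7997)
sqrt(M + Q(33, 23*(-18 + 14))) = sqrt(230464264421/82318270284 + 33) = sqrt(2946967183793/82318270284) = sqrt(6738590032043068841867)/13719711714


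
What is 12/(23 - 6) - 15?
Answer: -243/17 ≈ -14.294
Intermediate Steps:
12/(23 - 6) - 15 = 12/17 - 15 = -243/17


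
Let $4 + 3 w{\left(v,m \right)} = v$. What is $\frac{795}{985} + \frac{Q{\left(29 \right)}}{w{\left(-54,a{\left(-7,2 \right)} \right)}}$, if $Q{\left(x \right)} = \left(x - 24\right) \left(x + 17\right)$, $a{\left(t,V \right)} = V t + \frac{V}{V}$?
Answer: $- \frac{63354}{5713} \approx -11.089$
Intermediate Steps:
$a{\left(t,V \right)} = 1 + V t$ ($a{\left(t,V \right)} = V t + 1 = 1 + V t$)
$Q{\left(x \right)} = \left(-24 + x\right) \left(17 + x\right)$
$w{\left(v,m \right)} = - \frac{4}{3} + \frac{v}{3}$
$\frac{795}{985} + \frac{Q{\left(29 \right)}}{w{\left(-54,a{\left(-7,2 \right)} \right)}} = \frac{795}{985} + \frac{-408 + 29^{2} - 203}{- \frac{4}{3} + \frac{1}{3} \left(-54\right)} = 795 \cdot \frac{1}{985} + \frac{-408 + 841 - 203}{- \frac{4}{3} - 18} = \frac{159}{197} + \frac{230}{- \frac{58}{3}} = \frac{159}{197} + 230 \left(- \frac{3}{58}\right) = \frac{159}{197} - \frac{345}{29} = - \frac{63354}{5713}$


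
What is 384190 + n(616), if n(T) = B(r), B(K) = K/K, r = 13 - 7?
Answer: 384191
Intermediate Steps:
r = 6
B(K) = 1
n(T) = 1
384190 + n(616) = 384190 + 1 = 384191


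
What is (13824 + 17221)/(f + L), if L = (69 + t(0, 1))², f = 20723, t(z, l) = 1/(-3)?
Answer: 279405/228943 ≈ 1.2204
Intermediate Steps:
t(z, l) = -⅓
L = 42436/9 (L = (69 - ⅓)² = (206/3)² = 42436/9 ≈ 4715.1)
(13824 + 17221)/(f + L) = (13824 + 17221)/(20723 + 42436/9) = 31045/(228943/9) = 31045*(9/228943) = 279405/228943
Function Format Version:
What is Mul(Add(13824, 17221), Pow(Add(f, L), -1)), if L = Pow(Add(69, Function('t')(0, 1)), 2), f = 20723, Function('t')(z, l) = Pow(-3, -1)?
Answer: Rational(279405, 228943) ≈ 1.2204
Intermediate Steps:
Function('t')(z, l) = Rational(-1, 3)
L = Rational(42436, 9) (L = Pow(Add(69, Rational(-1, 3)), 2) = Pow(Rational(206, 3), 2) = Rational(42436, 9) ≈ 4715.1)
Mul(Add(13824, 17221), Pow(Add(f, L), -1)) = Mul(Add(13824, 17221), Pow(Add(20723, Rational(42436, 9)), -1)) = Mul(31045, Pow(Rational(228943, 9), -1)) = Mul(31045, Rational(9, 228943)) = Rational(279405, 228943)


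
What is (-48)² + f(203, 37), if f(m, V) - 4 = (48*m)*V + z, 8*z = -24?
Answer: 362833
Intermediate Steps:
z = -3 (z = (⅛)*(-24) = -3)
f(m, V) = 1 + 48*V*m (f(m, V) = 4 + ((48*m)*V - 3) = 4 + (48*V*m - 3) = 4 + (-3 + 48*V*m) = 1 + 48*V*m)
(-48)² + f(203, 37) = (-48)² + (1 + 48*37*203) = 2304 + (1 + 360528) = 2304 + 360529 = 362833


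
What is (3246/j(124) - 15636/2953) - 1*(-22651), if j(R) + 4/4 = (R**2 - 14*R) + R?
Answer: 920379477659/40642139 ≈ 22646.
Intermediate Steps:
j(R) = -1 + R**2 - 13*R (j(R) = -1 + ((R**2 - 14*R) + R) = -1 + (R**2 - 13*R) = -1 + R**2 - 13*R)
(3246/j(124) - 15636/2953) - 1*(-22651) = (3246/(-1 + 124**2 - 13*124) - 15636/2953) - 1*(-22651) = (3246/(-1 + 15376 - 1612) - 15636*1/2953) + 22651 = (3246/13763 - 15636/2953) + 22651 = -205612830/40642139 + 22651 = 920379477659/40642139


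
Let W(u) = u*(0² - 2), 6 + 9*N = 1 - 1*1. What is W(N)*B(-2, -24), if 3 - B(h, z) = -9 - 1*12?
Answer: 32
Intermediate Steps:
B(h, z) = 24 (B(h, z) = 3 - (-9 - 1*12) = 3 - (-9 - 12) = 3 - 1*(-21) = 3 + 21 = 24)
N = -⅔ (N = -⅔ + (1 - 1*1)/9 = -⅔ + (1 - 1)/9 = -⅔ + (⅑)*0 = -⅔ + 0 = -⅔ ≈ -0.66667)
W(u) = -2*u (W(u) = u*(0 - 2) = u*(-2) = -2*u)
W(N)*B(-2, -24) = -2*(-⅔)*24 = (4/3)*24 = 32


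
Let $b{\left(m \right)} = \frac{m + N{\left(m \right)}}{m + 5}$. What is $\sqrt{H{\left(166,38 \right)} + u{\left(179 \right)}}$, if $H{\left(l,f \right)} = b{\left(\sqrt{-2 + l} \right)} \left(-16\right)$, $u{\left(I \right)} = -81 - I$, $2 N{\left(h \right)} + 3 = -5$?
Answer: $\frac{2 \sqrt{-309 - 138 \sqrt{41}}}{\sqrt{5 + 2 \sqrt{41}}} \approx 16.368 i$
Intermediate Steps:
$N{\left(h \right)} = -4$ ($N{\left(h \right)} = - \frac{3}{2} + \frac{1}{2} \left(-5\right) = - \frac{3}{2} - \frac{5}{2} = -4$)
$b{\left(m \right)} = \frac{-4 + m}{5 + m}$ ($b{\left(m \right)} = \frac{m - 4}{m + 5} = \frac{-4 + m}{5 + m}$)
$H{\left(l,f \right)} = - \frac{16 \left(-4 + \sqrt{-2 + l}\right)}{5 + \sqrt{-2 + l}}$ ($H{\left(l,f \right)} = \frac{-4 + \sqrt{-2 + l}}{5 + \sqrt{-2 + l}} \left(-16\right) = - \frac{16 \left(-4 + \sqrt{-2 + l}\right)}{5 + \sqrt{-2 + l}}$)
$\sqrt{H{\left(166,38 \right)} + u{\left(179 \right)}} = \sqrt{\frac{16 \left(4 - \sqrt{-2 + 166}\right)}{5 + \sqrt{-2 + 166}} - 260} = \sqrt{\frac{16 \left(4 - \sqrt{164}\right)}{5 + \sqrt{164}} - 260} = \sqrt{\frac{16 \left(4 - 2 \sqrt{41}\right)}{5 + 2 \sqrt{41}} - 260} = \sqrt{-260 + \frac{16 \left(4 - 2 \sqrt{41}\right)}{5 + 2 \sqrt{41}}}$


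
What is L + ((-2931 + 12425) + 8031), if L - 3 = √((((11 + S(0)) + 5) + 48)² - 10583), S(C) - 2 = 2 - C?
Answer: 17528 + I*√5959 ≈ 17528.0 + 77.195*I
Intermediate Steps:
S(C) = 4 - C (S(C) = 2 + (2 - C) = 4 - C)
L = 3 + I*√5959 (L = 3 + √((((11 + (4 - 1*0)) + 5) + 48)² - 10583) = 3 + √((((11 + (4 + 0)) + 5) + 48)² - 10583) = 3 + √((((11 + 4) + 5) + 48)² - 10583) = 3 + √(((15 + 5) + 48)² - 10583) = 3 + √((20 + 48)² - 10583) = 3 + √(68² - 10583) = 3 + √(4624 - 10583) = 3 + √(-5959) = 3 + I*√5959 ≈ 3.0 + 77.195*I)
L + ((-2931 + 12425) + 8031) = (3 + I*√5959) + ((-2931 + 12425) + 8031) = (3 + I*√5959) + (9494 + 8031) = (3 + I*√5959) + 17525 = 17528 + I*√5959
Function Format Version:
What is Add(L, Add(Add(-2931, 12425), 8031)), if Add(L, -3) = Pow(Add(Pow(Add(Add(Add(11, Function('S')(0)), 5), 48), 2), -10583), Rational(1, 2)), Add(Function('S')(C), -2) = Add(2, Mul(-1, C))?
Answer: Add(17528, Mul(I, Pow(5959, Rational(1, 2)))) ≈ Add(17528., Mul(77.195, I))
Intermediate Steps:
Function('S')(C) = Add(4, Mul(-1, C)) (Function('S')(C) = Add(2, Add(2, Mul(-1, C))) = Add(4, Mul(-1, C)))
L = Add(3, Mul(I, Pow(5959, Rational(1, 2)))) (L = Add(3, Pow(Add(Pow(Add(Add(Add(11, Add(4, Mul(-1, 0))), 5), 48), 2), -10583), Rational(1, 2))) = Add(3, Pow(Add(Pow(Add(Add(Add(11, Add(4, 0)), 5), 48), 2), -10583), Rational(1, 2))) = Add(3, Pow(Add(Pow(Add(Add(Add(11, 4), 5), 48), 2), -10583), Rational(1, 2))) = Add(3, Pow(Add(Pow(Add(Add(15, 5), 48), 2), -10583), Rational(1, 2))) = Add(3, Pow(Add(Pow(Add(20, 48), 2), -10583), Rational(1, 2))) = Add(3, Pow(Add(Pow(68, 2), -10583), Rational(1, 2))) = Add(3, Pow(Add(4624, -10583), Rational(1, 2))) = Add(3, Pow(-5959, Rational(1, 2))) = Add(3, Mul(I, Pow(5959, Rational(1, 2)))) ≈ Add(3.0000, Mul(77.195, I)))
Add(L, Add(Add(-2931, 12425), 8031)) = Add(Add(3, Mul(I, Pow(5959, Rational(1, 2)))), Add(Add(-2931, 12425), 8031)) = Add(Add(3, Mul(I, Pow(5959, Rational(1, 2)))), Add(9494, 8031)) = Add(Add(3, Mul(I, Pow(5959, Rational(1, 2)))), 17525) = Add(17528, Mul(I, Pow(5959, Rational(1, 2))))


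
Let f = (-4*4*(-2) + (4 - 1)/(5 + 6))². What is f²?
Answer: 15882300625/14641 ≈ 1.0848e+6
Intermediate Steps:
f = 126025/121 (f = (-16*(-2) + 3/11)² = (32 + 3*(1/11))² = (32 + 3/11)² = (355/11)² = 126025/121 ≈ 1041.5)
f² = (126025/121)² = 15882300625/14641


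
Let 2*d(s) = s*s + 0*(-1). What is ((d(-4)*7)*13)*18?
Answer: 13104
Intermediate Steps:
d(s) = s²/2 (d(s) = (s*s + 0*(-1))/2 = (s² + 0)/2 = s²/2)
((d(-4)*7)*13)*18 = ((((½)*(-4)²)*7)*13)*18 = ((((½)*16)*7)*13)*18 = ((8*7)*13)*18 = (56*13)*18 = 728*18 = 13104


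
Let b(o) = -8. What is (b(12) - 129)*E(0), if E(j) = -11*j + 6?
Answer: -822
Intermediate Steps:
E(j) = 6 - 11*j
(b(12) - 129)*E(0) = (-8 - 129)*(6 - 11*0) = -137*(6 + 0) = -137*6 = -822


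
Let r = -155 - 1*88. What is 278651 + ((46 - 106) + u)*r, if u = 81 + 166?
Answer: 233210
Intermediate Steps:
r = -243 (r = -155 - 88 = -243)
u = 247
278651 + ((46 - 106) + u)*r = 278651 + ((46 - 106) + 247)*(-243) = 278651 + (-60 + 247)*(-243) = 278651 + 187*(-243) = 278651 - 45441 = 233210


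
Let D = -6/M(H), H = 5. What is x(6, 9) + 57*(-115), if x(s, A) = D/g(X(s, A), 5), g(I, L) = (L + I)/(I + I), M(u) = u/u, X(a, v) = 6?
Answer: -72177/11 ≈ -6561.5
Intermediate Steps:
M(u) = 1
g(I, L) = (I + L)/(2*I) (g(I, L) = (I + L)/((2*I)) = (I + L)*(1/(2*I)) = (I + L)/(2*I))
D = -6 (D = -6/1 = -6*1 = -6)
x(s, A) = -72/11 (x(s, A) = -6*12/(6 + 5) = -6/((½)*(⅙)*11) = -6/11/12 = -6*12/11 = -72/11)
x(6, 9) + 57*(-115) = -72/11 + 57*(-115) = -72/11 - 6555 = -72177/11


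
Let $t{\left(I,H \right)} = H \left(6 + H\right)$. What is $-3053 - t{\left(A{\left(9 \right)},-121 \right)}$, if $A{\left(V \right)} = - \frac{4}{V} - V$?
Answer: $-16968$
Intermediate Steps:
$A{\left(V \right)} = - V - \frac{4}{V}$
$-3053 - t{\left(A{\left(9 \right)},-121 \right)} = -3053 - - 121 \left(6 - 121\right) = -3053 - \left(-121\right) \left(-115\right) = -3053 - 13915 = -16968$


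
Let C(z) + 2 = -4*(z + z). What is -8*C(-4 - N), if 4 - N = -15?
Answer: -1456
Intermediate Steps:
N = 19 (N = 4 - 1*(-15) = 4 + 15 = 19)
C(z) = -2 - 8*z (C(z) = -2 - 4*(z + z) = -2 - 8*z)
-8*C(-4 - N) = -8*(-2 - 8*(-4 - 1*19)) = -8*(-2 - 8*(-4 - 19)) = -8*(-2 - 8*(-23)) = -8*(-2 + 184) = -8*182 = -1456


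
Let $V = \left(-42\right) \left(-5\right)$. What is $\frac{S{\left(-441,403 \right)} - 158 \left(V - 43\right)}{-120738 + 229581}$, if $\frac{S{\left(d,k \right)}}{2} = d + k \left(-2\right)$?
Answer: $- \frac{28880}{108843} \approx -0.26534$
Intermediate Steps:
$V = 210$
$S{\left(d,k \right)} = - 4 k + 2 d$ ($S{\left(d,k \right)} = 2 \left(d + k \left(-2\right)\right) = 2 \left(d - 2 k\right) = - 4 k + 2 d$)
$\frac{S{\left(-441,403 \right)} - 158 \left(V - 43\right)}{-120738 + 229581} = \frac{\left(\left(-4\right) 403 + 2 \left(-441\right)\right) - 158 \left(210 - 43\right)}{-120738 + 229581} = \frac{\left(-1612 - 882\right) - 26386}{108843} = \left(-2494 - 26386\right) \frac{1}{108843} = \left(-28880\right) \frac{1}{108843} = - \frac{28880}{108843}$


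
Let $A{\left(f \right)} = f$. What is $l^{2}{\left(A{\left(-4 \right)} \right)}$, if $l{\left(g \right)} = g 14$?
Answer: $3136$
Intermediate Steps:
$l{\left(g \right)} = 14 g$
$l^{2}{\left(A{\left(-4 \right)} \right)} = \left(14 \left(-4\right)\right)^{2} = \left(-56\right)^{2} = 3136$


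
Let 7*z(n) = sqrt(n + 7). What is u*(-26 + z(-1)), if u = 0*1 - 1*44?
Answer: 1144 - 44*sqrt(6)/7 ≈ 1128.6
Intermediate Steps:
z(n) = sqrt(7 + n)/7 (z(n) = sqrt(n + 7)/7 = sqrt(7 + n)/7)
u = -44 (u = 0 - 44 = -44)
u*(-26 + z(-1)) = -44*(-26 + sqrt(7 - 1)/7) = -44*(-26 + sqrt(6)/7) = 1144 - 44*sqrt(6)/7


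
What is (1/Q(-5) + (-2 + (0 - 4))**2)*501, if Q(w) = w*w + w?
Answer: 361221/20 ≈ 18061.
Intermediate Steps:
Q(w) = w + w**2 (Q(w) = w**2 + w = w + w**2)
(1/Q(-5) + (-2 + (0 - 4))**2)*501 = (1/(-5*(1 - 5)) + (-2 + (0 - 4))**2)*501 = (1/(-5*(-4)) + (-2 - 4)**2)*501 = (1/20 + (-6)**2)*501 = (1/20 + 36)*501 = (721/20)*501 = 361221/20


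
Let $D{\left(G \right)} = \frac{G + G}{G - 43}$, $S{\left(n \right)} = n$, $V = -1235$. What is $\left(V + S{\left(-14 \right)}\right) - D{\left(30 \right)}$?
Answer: $- \frac{16177}{13} \approx -1244.4$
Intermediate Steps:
$D{\left(G \right)} = \frac{2 G}{-43 + G}$
$\left(V + S{\left(-14 \right)}\right) - D{\left(30 \right)} = \left(-1235 - 14\right) - 2 \cdot 30 \frac{1}{-43 + 30} = -1249 - 2 \cdot 30 \frac{1}{-13} = -1249 - 2 \cdot 30 \left(- \frac{1}{13}\right) = -1249 - - \frac{60}{13} = -1249 + \frac{60}{13} = - \frac{16177}{13}$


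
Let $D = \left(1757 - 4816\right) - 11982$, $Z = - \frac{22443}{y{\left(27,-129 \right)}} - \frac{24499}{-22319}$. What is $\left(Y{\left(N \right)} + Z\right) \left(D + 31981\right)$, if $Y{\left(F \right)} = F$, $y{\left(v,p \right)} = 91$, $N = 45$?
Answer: $- \frac{89601512660}{26377} \approx -3.397 \cdot 10^{6}$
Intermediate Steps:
$Z = - \frac{498675908}{2031029}$ ($Z = - \frac{22443}{91} - \frac{24499}{-22319} = \left(-22443\right) \frac{1}{91} - - \frac{24499}{22319} = - \frac{22443}{91} + \frac{24499}{22319} = - \frac{498675908}{2031029} \approx -245.53$)
$D = -15041$ ($D = -3059 - 11982 = -15041$)
$\left(Y{\left(N \right)} + Z\right) \left(D + 31981\right) = \left(45 - \frac{498675908}{2031029}\right) \left(-15041 + 31981\right) = \left(- \frac{407279603}{2031029}\right) 16940 = - \frac{89601512660}{26377}$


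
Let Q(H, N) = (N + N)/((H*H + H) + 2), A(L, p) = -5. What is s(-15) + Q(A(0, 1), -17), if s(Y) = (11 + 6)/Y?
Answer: -442/165 ≈ -2.6788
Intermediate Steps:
Q(H, N) = 2*N/(2 + H + H**2) (Q(H, N) = (2*N)/((H**2 + H) + 2) = (2*N)/((H + H**2) + 2) = (2*N)/(2 + H + H**2) = 2*N/(2 + H + H**2))
s(Y) = 17/Y
s(-15) + Q(A(0, 1), -17) = 17/(-15) + 2*(-17)/(2 - 5 + (-5)**2) = 17*(-1/15) + 2*(-17)/(2 - 5 + 25) = -17/15 + 2*(-17)/22 = -17/15 + 2*(-17)*(1/22) = -17/15 - 17/11 = -442/165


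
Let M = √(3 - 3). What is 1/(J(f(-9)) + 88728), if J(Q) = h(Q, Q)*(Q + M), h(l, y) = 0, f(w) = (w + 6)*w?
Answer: 1/88728 ≈ 1.1270e-5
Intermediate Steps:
f(w) = w*(6 + w) (f(w) = (6 + w)*w = w*(6 + w))
M = 0 (M = √0 = 0)
J(Q) = 0 (J(Q) = 0*(Q + 0) = 0*Q = 0)
1/(J(f(-9)) + 88728) = 1/(0 + 88728) = 1/88728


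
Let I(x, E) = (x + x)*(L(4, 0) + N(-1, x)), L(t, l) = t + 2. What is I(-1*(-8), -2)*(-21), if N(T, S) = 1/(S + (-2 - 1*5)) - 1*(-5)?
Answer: -4032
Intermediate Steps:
L(t, l) = 2 + t
N(T, S) = 5 + 1/(-7 + S) (N(T, S) = 1/(S + (-2 - 5)) + 5 = 1/(S - 7) + 5 = 1/(-7 + S) + 5 = 5 + 1/(-7 + S))
I(x, E) = 2*x*(6 + (-34 + 5*x)/(-7 + x)) (I(x, E) = (x + x)*((2 + 4) + (-34 + 5*x)/(-7 + x)) = (2*x)*(6 + (-34 + 5*x)/(-7 + x)) = 2*x*(6 + (-34 + 5*x)/(-7 + x)))
I(-1*(-8), -2)*(-21) = (2*(-1*(-8))*(-76 + 11*(-1*(-8)))/(-7 - 1*(-8)))*(-21) = (2*8*(-76 + 11*8)/(-7 + 8))*(-21) = (2*8*(-76 + 88)/1)*(-21) = (2*8*1*12)*(-21) = 192*(-21) = -4032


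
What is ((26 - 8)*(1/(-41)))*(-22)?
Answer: 396/41 ≈ 9.6585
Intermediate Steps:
((26 - 8)*(1/(-41)))*(-22) = (18*(1*(-1/41)))*(-22) = (18*(-1/41))*(-22) = -18/41*(-22) = 396/41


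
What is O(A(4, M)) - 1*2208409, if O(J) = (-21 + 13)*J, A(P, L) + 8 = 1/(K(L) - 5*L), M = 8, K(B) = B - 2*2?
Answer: -19875103/9 ≈ -2.2083e+6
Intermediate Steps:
K(B) = -4 + B (K(B) = B - 4 = -4 + B)
A(P, L) = -8 + 1/(-4 - 4*L) (A(P, L) = -8 + 1/((-4 + L) - 5*L) = -8 + 1/(-4 - 4*L))
O(J) = -8*J
O(A(4, M)) - 1*2208409 = -2*(-33 - 32*8)/(1 + 8) - 1*2208409 = -2*(-33 - 256)/9 - 2208409 = -2*(-289)/9 - 2208409 = -8*(-289/36) - 2208409 = 578/9 - 2208409 = -19875103/9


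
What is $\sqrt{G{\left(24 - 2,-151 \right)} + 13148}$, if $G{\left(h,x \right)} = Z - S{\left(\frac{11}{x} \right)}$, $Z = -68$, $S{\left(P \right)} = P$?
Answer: $\frac{\sqrt{298238741}}{151} \approx 114.37$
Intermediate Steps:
$G{\left(h,x \right)} = -68 - \frac{11}{x}$
$\sqrt{G{\left(24 - 2,-151 \right)} + 13148} = \sqrt{\left(-68 - \frac{11}{-151}\right) + 13148} = \sqrt{\left(-68 - - \frac{11}{151}\right) + 13148} = \sqrt{\left(-68 + \frac{11}{151}\right) + 13148} = \sqrt{- \frac{10257}{151} + 13148} = \sqrt{\frac{1975091}{151}} = \frac{\sqrt{298238741}}{151}$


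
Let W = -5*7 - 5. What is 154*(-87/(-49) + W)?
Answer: -41206/7 ≈ -5886.6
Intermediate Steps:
W = -40 (W = -35 - 5 = -40)
154*(-87/(-49) + W) = 154*(-87/(-49) - 40) = 154*(-87*(-1/49) - 40) = 154*(87/49 - 40) = 154*(-1873/49) = -41206/7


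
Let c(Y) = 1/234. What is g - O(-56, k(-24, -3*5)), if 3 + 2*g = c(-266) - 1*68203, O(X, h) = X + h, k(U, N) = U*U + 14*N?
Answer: -16105283/468 ≈ -34413.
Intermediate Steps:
c(Y) = 1/234
k(U, N) = U² + 14*N
g = -15960203/468 (g = -3/2 + (1/234 - 1*68203)/2 = -3/2 + (1/234 - 68203)/2 = -3/2 + (½)*(-15959501/234) = -3/2 - 15959501/468 = -15960203/468 ≈ -34103.)
g - O(-56, k(-24, -3*5)) = -15960203/468 - (-56 + ((-24)² + 14*(-3*5))) = -15960203/468 - (-56 + (576 + 14*(-15))) = -15960203/468 - (-56 + (576 - 210)) = -15960203/468 - (-56 + 366) = -15960203/468 - 1*310 = -15960203/468 - 310 = -16105283/468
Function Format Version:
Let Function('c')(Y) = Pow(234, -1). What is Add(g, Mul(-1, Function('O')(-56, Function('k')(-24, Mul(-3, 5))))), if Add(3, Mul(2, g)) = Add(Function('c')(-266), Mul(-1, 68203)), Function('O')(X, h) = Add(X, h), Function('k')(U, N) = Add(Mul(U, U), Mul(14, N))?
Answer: Rational(-16105283, 468) ≈ -34413.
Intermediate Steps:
Function('c')(Y) = Rational(1, 234)
Function('k')(U, N) = Add(Pow(U, 2), Mul(14, N))
g = Rational(-15960203, 468) (g = Add(Rational(-3, 2), Mul(Rational(1, 2), Add(Rational(1, 234), Mul(-1, 68203)))) = Add(Rational(-3, 2), Mul(Rational(1, 2), Add(Rational(1, 234), -68203))) = Add(Rational(-3, 2), Mul(Rational(1, 2), Rational(-15959501, 234))) = Add(Rational(-3, 2), Rational(-15959501, 468)) = Rational(-15960203, 468) ≈ -34103.)
Add(g, Mul(-1, Function('O')(-56, Function('k')(-24, Mul(-3, 5))))) = Add(Rational(-15960203, 468), Mul(-1, Add(-56, Add(Pow(-24, 2), Mul(14, Mul(-3, 5)))))) = Add(Rational(-15960203, 468), Mul(-1, Add(-56, Add(576, Mul(14, -15))))) = Add(Rational(-15960203, 468), Mul(-1, Add(-56, Add(576, -210)))) = Add(Rational(-15960203, 468), Mul(-1, Add(-56, 366))) = Add(Rational(-15960203, 468), Mul(-1, 310)) = Add(Rational(-15960203, 468), -310) = Rational(-16105283, 468)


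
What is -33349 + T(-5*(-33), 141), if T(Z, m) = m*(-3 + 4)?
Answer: -33208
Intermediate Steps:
T(Z, m) = m (T(Z, m) = m*1 = m)
-33349 + T(-5*(-33), 141) = -33349 + 141 = -33208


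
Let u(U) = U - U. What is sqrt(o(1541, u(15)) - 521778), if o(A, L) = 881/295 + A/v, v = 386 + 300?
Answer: I*sqrt(436091469732870)/28910 ≈ 722.34*I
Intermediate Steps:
u(U) = 0
v = 686
o(A, L) = 881/295 + A/686
sqrt(o(1541, u(15)) - 521778) = sqrt((881/295 + (1/686)*1541) - 521778) = sqrt((881/295 + 1541/686) - 521778) = sqrt(1058961/202370 - 521778) = sqrt(-105591154899/202370) = I*sqrt(436091469732870)/28910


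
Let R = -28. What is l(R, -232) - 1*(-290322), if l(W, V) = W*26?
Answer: 289594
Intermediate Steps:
l(W, V) = 26*W
l(R, -232) - 1*(-290322) = 26*(-28) - 1*(-290322) = -728 + 290322 = 289594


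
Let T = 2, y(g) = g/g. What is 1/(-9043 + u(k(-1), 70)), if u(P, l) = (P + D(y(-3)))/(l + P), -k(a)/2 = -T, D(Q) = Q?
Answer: -74/669177 ≈ -0.00011058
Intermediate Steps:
y(g) = 1
k(a) = 4 (k(a) = -(-2)*2 = -2*(-2) = 4)
u(P, l) = (1 + P)/(P + l) (u(P, l) = (P + 1)/(l + P) = (1 + P)/(P + l))
1/(-9043 + u(k(-1), 70)) = 1/(-9043 + (1 + 4)/(4 + 70)) = 1/(-9043 + 5/74) = 1/(-669177/74) = -74/669177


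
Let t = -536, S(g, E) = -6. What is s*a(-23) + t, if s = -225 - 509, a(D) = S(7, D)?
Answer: 3868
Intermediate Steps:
a(D) = -6
s = -734
s*a(-23) + t = -734*(-6) - 536 = 4404 - 536 = 3868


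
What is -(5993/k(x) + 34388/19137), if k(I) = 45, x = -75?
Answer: -38745167/287055 ≈ -134.97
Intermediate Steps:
-(5993/k(x) + 34388/19137) = -(5993/45 + 34388/19137) = -1*38745167/287055 = -38745167/287055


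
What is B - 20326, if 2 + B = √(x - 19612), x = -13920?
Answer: -20328 + 2*I*√8383 ≈ -20328.0 + 183.12*I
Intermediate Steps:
B = -2 + 2*I*√8383 (B = -2 + √(-13920 - 19612) = -2 + √(-33532) = -2 + 2*I*√8383 ≈ -2.0 + 183.12*I)
B - 20326 = (-2 + 2*I*√8383) - 20326 = -20328 + 2*I*√8383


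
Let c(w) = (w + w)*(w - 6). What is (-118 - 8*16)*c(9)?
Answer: -13284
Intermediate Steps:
c(w) = 2*w*(-6 + w) (c(w) = (2*w)*(-6 + w) = 2*w*(-6 + w))
(-118 - 8*16)*c(9) = (-118 - 8*16)*(2*9*(-6 + 9)) = (-118 - 128)*(2*9*3) = -246*54 = -13284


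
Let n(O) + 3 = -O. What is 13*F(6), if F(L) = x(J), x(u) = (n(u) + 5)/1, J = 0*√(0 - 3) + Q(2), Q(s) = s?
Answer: 0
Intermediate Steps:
n(O) = -3 - O
J = 2 (J = 0*√(0 - 3) + 2 = 0*√(-3) + 2 = 0*(I*√3) + 2 = 0 + 2 = 2)
x(u) = 2 - u (x(u) = ((-3 - u) + 5)/1 = (2 - u)*1 = 2 - u)
F(L) = 0 (F(L) = 2 - 1*2 = 2 - 2 = 0)
13*F(6) = 13*0 = 0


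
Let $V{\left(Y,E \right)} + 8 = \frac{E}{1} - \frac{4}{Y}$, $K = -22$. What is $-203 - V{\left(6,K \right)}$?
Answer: $- \frac{517}{3} \approx -172.33$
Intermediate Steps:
$V{\left(Y,E \right)} = -8 + E - \frac{4}{Y}$ ($V{\left(Y,E \right)} = -8 + \left(\frac{E}{1} - \frac{4}{Y}\right) = -8 + \left(E 1 - \frac{4}{Y}\right) = -8 + \left(E - \frac{4}{Y}\right) = -8 + E - \frac{4}{Y}$)
$-203 - V{\left(6,K \right)} = -203 - \left(-8 - 22 - \frac{4}{6}\right) = -203 - \left(-8 - 22 - \frac{2}{3}\right) = -203 - - \frac{92}{3} = -203 + \frac{92}{3} = - \frac{517}{3}$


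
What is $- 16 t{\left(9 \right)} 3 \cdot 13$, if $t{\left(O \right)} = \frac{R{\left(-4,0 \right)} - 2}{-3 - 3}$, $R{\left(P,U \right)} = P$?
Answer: $-624$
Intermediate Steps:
$t{\left(O \right)} = 1$ ($t{\left(O \right)} = \frac{-4 - 2}{-3 - 3} = - \frac{6}{-6} = \left(-6\right) \left(- \frac{1}{6}\right) = 1$)
$- 16 t{\left(9 \right)} 3 \cdot 13 = \left(-16\right) 1 \cdot 3 \cdot 13 = \left(-16\right) 39 = -624$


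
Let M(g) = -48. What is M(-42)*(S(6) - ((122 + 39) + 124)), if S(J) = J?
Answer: 13392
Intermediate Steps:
M(-42)*(S(6) - ((122 + 39) + 124)) = -48*(6 - ((122 + 39) + 124)) = -48*(6 - (161 + 124)) = -48*(6 - 1*285) = -48*(6 - 285) = -48*(-279) = 13392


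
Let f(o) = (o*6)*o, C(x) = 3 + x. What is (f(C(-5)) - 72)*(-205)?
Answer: 9840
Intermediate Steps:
f(o) = 6*o² (f(o) = (6*o)*o = 6*o²)
(f(C(-5)) - 72)*(-205) = (6*(3 - 5)² - 72)*(-205) = (6*(-2)² - 72)*(-205) = (6*4 - 72)*(-205) = (24 - 72)*(-205) = -48*(-205) = 9840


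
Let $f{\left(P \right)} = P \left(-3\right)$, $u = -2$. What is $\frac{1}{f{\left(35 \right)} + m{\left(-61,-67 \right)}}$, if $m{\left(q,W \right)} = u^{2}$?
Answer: $- \frac{1}{101} \approx -0.009901$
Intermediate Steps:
$m{\left(q,W \right)} = 4$ ($m{\left(q,W \right)} = \left(-2\right)^{2} = 4$)
$f{\left(P \right)} = - 3 P$
$\frac{1}{f{\left(35 \right)} + m{\left(-61,-67 \right)}} = \frac{1}{\left(-3\right) 35 + 4} = \frac{1}{-105 + 4} = \frac{1}{-101} = - \frac{1}{101}$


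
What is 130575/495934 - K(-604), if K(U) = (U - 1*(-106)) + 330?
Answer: 83447487/495934 ≈ 168.26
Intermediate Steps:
K(U) = 436 + U (K(U) = (U + 106) + 330 = (106 + U) + 330 = 436 + U)
130575/495934 - K(-604) = 130575/495934 - (436 - 604) = 130575*(1/495934) - 1*(-168) = 130575/495934 + 168 = 83447487/495934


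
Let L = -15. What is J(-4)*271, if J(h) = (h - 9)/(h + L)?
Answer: 3523/19 ≈ 185.42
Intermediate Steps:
J(h) = (-9 + h)/(-15 + h) (J(h) = (h - 9)/(h - 15) = (-9 + h)/(-15 + h))
J(-4)*271 = ((-9 - 4)/(-15 - 4))*271 = (-13/(-19))*271 = -1/19*(-13)*271 = (13/19)*271 = 3523/19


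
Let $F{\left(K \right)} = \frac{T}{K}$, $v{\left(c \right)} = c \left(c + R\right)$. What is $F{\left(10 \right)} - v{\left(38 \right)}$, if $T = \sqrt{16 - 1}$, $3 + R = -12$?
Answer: $-874 + \frac{\sqrt{15}}{10} \approx -873.61$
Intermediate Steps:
$R = -15$ ($R = -3 - 12 = -15$)
$v{\left(c \right)} = c \left(-15 + c\right)$ ($v{\left(c \right)} = c \left(c - 15\right) = c \left(-15 + c\right)$)
$T = \sqrt{15} \approx 3.873$
$F{\left(K \right)} = \frac{\sqrt{15}}{K}$
$F{\left(10 \right)} - v{\left(38 \right)} = \frac{\sqrt{15}}{10} - 38 \left(-15 + 38\right) = \sqrt{15} \cdot \frac{1}{10} - 38 \cdot 23 = \frac{\sqrt{15}}{10} - 874 = -874 + \frac{\sqrt{15}}{10}$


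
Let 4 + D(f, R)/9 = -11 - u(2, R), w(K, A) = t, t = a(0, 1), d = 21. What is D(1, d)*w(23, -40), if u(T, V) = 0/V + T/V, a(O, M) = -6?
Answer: 5706/7 ≈ 815.14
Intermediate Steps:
t = -6
u(T, V) = T/V (u(T, V) = 0 + T/V = T/V)
w(K, A) = -6
D(f, R) = -135 - 18/R (D(f, R) = -36 + 9*(-11 - 2/R) = -36 + (-99 - 18/R) = -135 - 18/R)
D(1, d)*w(23, -40) = (-135 - 18/21)*(-6) = (-135 - 18*1/21)*(-6) = (-135 - 6/7)*(-6) = -951/7*(-6) = 5706/7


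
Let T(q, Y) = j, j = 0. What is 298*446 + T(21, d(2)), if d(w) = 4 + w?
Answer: 132908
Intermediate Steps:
T(q, Y) = 0
298*446 + T(21, d(2)) = 298*446 + 0 = 132908 + 0 = 132908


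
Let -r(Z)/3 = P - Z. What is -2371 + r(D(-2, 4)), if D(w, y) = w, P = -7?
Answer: -2356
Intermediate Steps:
r(Z) = 21 + 3*Z (r(Z) = -3*(-7 - Z) = 21 + 3*Z)
-2371 + r(D(-2, 4)) = -2371 + (21 + 3*(-2)) = -2371 + (21 - 6) = -2371 + 15 = -2356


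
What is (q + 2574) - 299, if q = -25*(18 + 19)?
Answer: 1350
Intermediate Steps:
q = -925 (q = -25*37 = -925)
(q + 2574) - 299 = (-925 + 2574) - 299 = 1649 - 299 = 1350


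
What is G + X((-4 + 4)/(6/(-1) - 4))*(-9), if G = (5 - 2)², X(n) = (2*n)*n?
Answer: 9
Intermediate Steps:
X(n) = 2*n²
G = 9 (G = 3² = 9)
G + X((-4 + 4)/(6/(-1) - 4))*(-9) = 9 + (2*((-4 + 4)/(6/(-1) - 4))²)*(-9) = 9 + (2*(0/(6*(-1) - 4))²)*(-9) = 9 + (2*(0/(-6 - 4))²)*(-9) = 9 + (2*(0/(-10))²)*(-9) = 9 + (2*(0*(-⅒))²)*(-9) = 9 + (2*0²)*(-9) = 9 + (2*0)*(-9) = 9 + 0*(-9) = 9 + 0 = 9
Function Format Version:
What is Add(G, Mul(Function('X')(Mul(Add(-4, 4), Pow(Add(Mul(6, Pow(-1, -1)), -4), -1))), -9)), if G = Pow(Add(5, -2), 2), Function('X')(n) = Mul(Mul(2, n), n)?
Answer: 9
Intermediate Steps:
Function('X')(n) = Mul(2, Pow(n, 2))
G = 9 (G = Pow(3, 2) = 9)
Add(G, Mul(Function('X')(Mul(Add(-4, 4), Pow(Add(Mul(6, Pow(-1, -1)), -4), -1))), -9)) = Add(9, Mul(Mul(2, Pow(Mul(Add(-4, 4), Pow(Add(Mul(6, Pow(-1, -1)), -4), -1)), 2)), -9)) = Add(9, Mul(Mul(2, Pow(Mul(0, Pow(Add(Mul(6, -1), -4), -1)), 2)), -9)) = Add(9, Mul(Mul(2, Pow(Mul(0, Pow(Add(-6, -4), -1)), 2)), -9)) = Add(9, Mul(Mul(2, Pow(Mul(0, Pow(-10, -1)), 2)), -9)) = Add(9, Mul(Mul(2, Pow(Mul(0, Rational(-1, 10)), 2)), -9)) = Add(9, Mul(Mul(2, Pow(0, 2)), -9)) = Add(9, Mul(Mul(2, 0), -9)) = Add(9, Mul(0, -9)) = Add(9, 0) = 9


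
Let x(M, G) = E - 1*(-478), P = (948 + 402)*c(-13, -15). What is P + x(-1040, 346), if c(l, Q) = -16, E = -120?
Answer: -21242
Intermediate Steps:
P = -21600 (P = (948 + 402)*(-16) = 1350*(-16) = -21600)
x(M, G) = 358 (x(M, G) = -120 - 1*(-478) = -120 + 478 = 358)
P + x(-1040, 346) = -21600 + 358 = -21242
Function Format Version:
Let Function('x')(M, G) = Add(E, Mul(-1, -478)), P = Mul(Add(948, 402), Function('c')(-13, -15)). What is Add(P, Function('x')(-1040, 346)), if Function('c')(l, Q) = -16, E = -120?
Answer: -21242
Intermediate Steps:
P = -21600 (P = Mul(Add(948, 402), -16) = Mul(1350, -16) = -21600)
Function('x')(M, G) = 358 (Function('x')(M, G) = Add(-120, Mul(-1, -478)) = Add(-120, 478) = 358)
Add(P, Function('x')(-1040, 346)) = Add(-21600, 358) = -21242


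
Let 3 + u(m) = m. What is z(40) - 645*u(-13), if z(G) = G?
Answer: 10360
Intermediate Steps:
u(m) = -3 + m
z(40) - 645*u(-13) = 40 - 645*(-3 - 13) = 40 - 645*(-16) = 40 + 10320 = 10360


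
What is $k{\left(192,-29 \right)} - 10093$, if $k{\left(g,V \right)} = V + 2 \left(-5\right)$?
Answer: $-10132$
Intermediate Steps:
$k{\left(g,V \right)} = -10 + V$ ($k{\left(g,V \right)} = V - 10 = -10 + V$)
$k{\left(192,-29 \right)} - 10093 = \left(-10 - 29\right) - 10093 = -39 - 10093 = -10132$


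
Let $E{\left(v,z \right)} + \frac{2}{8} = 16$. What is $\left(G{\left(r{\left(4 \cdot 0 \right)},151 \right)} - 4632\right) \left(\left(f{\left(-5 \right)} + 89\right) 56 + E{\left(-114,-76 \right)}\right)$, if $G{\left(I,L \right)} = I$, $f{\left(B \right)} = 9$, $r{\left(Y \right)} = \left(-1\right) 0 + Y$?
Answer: $-25493370$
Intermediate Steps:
$r{\left(Y \right)} = Y$ ($r{\left(Y \right)} = 0 + Y = Y$)
$E{\left(v,z \right)} = \frac{63}{4}$ ($E{\left(v,z \right)} = - \frac{1}{4} + 16 = \frac{63}{4}$)
$\left(G{\left(r{\left(4 \cdot 0 \right)},151 \right)} - 4632\right) \left(\left(f{\left(-5 \right)} + 89\right) 56 + E{\left(-114,-76 \right)}\right) = \left(4 \cdot 0 - 4632\right) \left(\left(9 + 89\right) 56 + \frac{63}{4}\right) = \left(0 - 4632\right) \left(98 \cdot 56 + \frac{63}{4}\right) = - 4632 \left(5488 + \frac{63}{4}\right) = \left(-4632\right) \frac{22015}{4} = -25493370$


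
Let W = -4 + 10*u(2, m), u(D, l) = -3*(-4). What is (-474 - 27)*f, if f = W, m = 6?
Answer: -58116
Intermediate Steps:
u(D, l) = 12
W = 116 (W = -4 + 10*12 = -4 + 120 = 116)
f = 116
(-474 - 27)*f = (-474 - 27)*116 = -501*116 = -58116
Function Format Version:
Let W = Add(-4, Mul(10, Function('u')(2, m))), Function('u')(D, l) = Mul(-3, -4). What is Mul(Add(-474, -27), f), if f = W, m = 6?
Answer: -58116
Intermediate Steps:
Function('u')(D, l) = 12
W = 116 (W = Add(-4, Mul(10, 12)) = Add(-4, 120) = 116)
f = 116
Mul(Add(-474, -27), f) = Mul(Add(-474, -27), 116) = Mul(-501, 116) = -58116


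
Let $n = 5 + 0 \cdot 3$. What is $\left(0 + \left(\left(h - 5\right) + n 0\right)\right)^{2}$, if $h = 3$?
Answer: $4$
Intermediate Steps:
$n = 5$ ($n = 5 + 0 = 5$)
$\left(0 + \left(\left(h - 5\right) + n 0\right)\right)^{2} = \left(0 + \left(\left(3 - 5\right) + 5 \cdot 0\right)\right)^{2} = \left(0 + \left(-2 + 0\right)\right)^{2} = \left(0 - 2\right)^{2} = \left(-2\right)^{2} = 4$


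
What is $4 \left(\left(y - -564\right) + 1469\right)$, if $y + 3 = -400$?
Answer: $6520$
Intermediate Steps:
$y = -403$ ($y = -3 - 400 = -403$)
$4 \left(\left(y - -564\right) + 1469\right) = 4 \left(\left(-403 - -564\right) + 1469\right) = 4 \left(\left(-403 + 564\right) + 1469\right) = 4 \left(161 + 1469\right) = 4 \cdot 1630 = 6520$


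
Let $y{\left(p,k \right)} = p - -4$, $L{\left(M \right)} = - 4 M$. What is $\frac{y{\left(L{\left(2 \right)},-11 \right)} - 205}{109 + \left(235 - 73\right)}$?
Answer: $- \frac{209}{271} \approx -0.77122$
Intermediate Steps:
$y{\left(p,k \right)} = 4 + p$ ($y{\left(p,k \right)} = p + 4 = 4 + p$)
$\frac{y{\left(L{\left(2 \right)},-11 \right)} - 205}{109 + \left(235 - 73\right)} = \frac{\left(4 - 8\right) - 205}{109 + \left(235 - 73\right)} = \frac{-4 - 205}{109 + 162} = - \frac{209}{271}$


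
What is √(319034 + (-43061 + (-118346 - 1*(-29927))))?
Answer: √187554 ≈ 433.08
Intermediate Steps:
√(319034 + (-43061 + (-118346 - 1*(-29927)))) = √(319034 + (-43061 + (-118346 + 29927))) = √(319034 + (-43061 - 88419)) = √(319034 - 131480) = √187554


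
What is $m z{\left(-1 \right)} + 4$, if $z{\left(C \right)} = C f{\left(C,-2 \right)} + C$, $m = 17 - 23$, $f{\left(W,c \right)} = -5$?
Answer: $-20$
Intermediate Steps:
$m = -6$ ($m = 17 - 23 = -6$)
$z{\left(C \right)} = - 4 C$ ($z{\left(C \right)} = C \left(-5\right) + C = - 5 C + C = - 4 C$)
$m z{\left(-1 \right)} + 4 = - 6 \left(\left(-4\right) \left(-1\right)\right) + 4 = \left(-6\right) 4 + 4 = -24 + 4 = -20$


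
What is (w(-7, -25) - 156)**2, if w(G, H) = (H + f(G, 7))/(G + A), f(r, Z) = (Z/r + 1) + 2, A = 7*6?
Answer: 30063289/1225 ≈ 24541.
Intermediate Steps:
A = 42
f(r, Z) = 3 + Z/r (f(r, Z) = (1 + Z/r) + 2 = 3 + Z/r)
w(G, H) = (3 + H + 7/G)/(42 + G) (w(G, H) = (H + (3 + 7/G))/(G + 42) = (3 + H + 7/G)/(42 + G))
(w(-7, -25) - 156)**2 = ((7 + 3*(-7) - 7*(-25))/((-7)*(42 - 7)) - 156)**2 = (-1/7*(7 - 21 + 175)/35 - 156)**2 = (-1/7*1/35*161 - 156)**2 = (-23/35 - 156)**2 = (-5483/35)**2 = 30063289/1225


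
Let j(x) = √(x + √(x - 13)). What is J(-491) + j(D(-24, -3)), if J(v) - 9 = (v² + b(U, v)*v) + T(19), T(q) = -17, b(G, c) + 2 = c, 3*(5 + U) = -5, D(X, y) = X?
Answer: 483136 + √(-24 + I*√37) ≈ 4.8314e+5 + 4.9376*I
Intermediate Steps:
U = -20/3 (U = -5 + (⅓)*(-5) = -5 - 5/3 = -20/3 ≈ -6.6667)
b(G, c) = -2 + c
J(v) = -8 + v² + v*(-2 + v) (J(v) = 9 + ((v² + (-2 + v)*v) - 17) = 9 + ((v² + v*(-2 + v)) - 17) = 9 + (-17 + v² + v*(-2 + v)) = -8 + v² + v*(-2 + v))
j(x) = √(x + √(-13 + x))
J(-491) + j(D(-24, -3)) = (-8 - 2*(-491) + 2*(-491)²) + √(-24 + √(-13 - 24)) = (-8 + 982 + 2*241081) + √(-24 + √(-37)) = (-8 + 982 + 482162) + √(-24 + I*√37) = 483136 + √(-24 + I*√37)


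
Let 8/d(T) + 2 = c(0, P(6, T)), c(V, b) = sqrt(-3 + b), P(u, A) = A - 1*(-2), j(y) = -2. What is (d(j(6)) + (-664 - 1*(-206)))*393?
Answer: -1266246/7 - 3144*I*sqrt(3)/7 ≈ -1.8089e+5 - 777.94*I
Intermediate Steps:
P(u, A) = 2 + A (P(u, A) = A + 2 = 2 + A)
d(T) = 8/(-2 + sqrt(-1 + T)) (d(T) = 8/(-2 + sqrt(-3 + (2 + T))) = 8/(-2 + sqrt(-1 + T)))
(d(j(6)) + (-664 - 1*(-206)))*393 = (8/(-2 + sqrt(-1 - 2)) + (-664 - 1*(-206)))*393 = (8/(-2 + sqrt(-3)) + (-664 + 206))*393 = (8/(-2 + I*sqrt(3)) - 458)*393 = (-458 + 8/(-2 + I*sqrt(3)))*393 = -179994 + 3144/(-2 + I*sqrt(3))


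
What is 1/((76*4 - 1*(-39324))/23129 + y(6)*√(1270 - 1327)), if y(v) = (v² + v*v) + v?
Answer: 229139003/46379008317373 - 20863074999*I*√57/92758016634746 ≈ 4.9406e-6 - 0.0016981*I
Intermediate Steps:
y(v) = v + 2*v² (y(v) = (v² + v²) + v = 2*v² + v = v + 2*v²)
1/((76*4 - 1*(-39324))/23129 + y(6)*√(1270 - 1327)) = 1/((76*4 - 1*(-39324))/23129 + (6*(1 + 2*6))*√(1270 - 1327)) = 1/((304 + 39324)*(1/23129) + (6*(1 + 12))*√(-57)) = 1/(39628*(1/23129) + (6*13)*(I*√57)) = 1/(39628/23129 + 78*(I*√57)) = 1/(39628/23129 + 78*I*√57)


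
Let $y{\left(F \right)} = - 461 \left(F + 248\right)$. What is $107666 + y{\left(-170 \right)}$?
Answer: $71708$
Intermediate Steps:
$y{\left(F \right)} = -114328 - 461 F$ ($y{\left(F \right)} = - 461 \left(248 + F\right) = -114328 - 461 F$)
$107666 + y{\left(-170 \right)} = 107666 - 35958 = 71708$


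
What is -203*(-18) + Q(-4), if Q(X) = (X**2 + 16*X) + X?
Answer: 3602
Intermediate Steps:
Q(X) = X**2 + 17*X
-203*(-18) + Q(-4) = -203*(-18) - 4*(17 - 4) = 3654 - 4*13 = 3654 - 52 = 3602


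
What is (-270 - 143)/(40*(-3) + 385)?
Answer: -413/265 ≈ -1.5585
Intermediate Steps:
(-270 - 143)/(40*(-3) + 385) = -413/(-120 + 385) = -413/265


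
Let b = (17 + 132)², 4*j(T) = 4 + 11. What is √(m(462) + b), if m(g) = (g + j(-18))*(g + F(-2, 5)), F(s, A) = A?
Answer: 5*√38353/2 ≈ 489.60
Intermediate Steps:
j(T) = 15/4 (j(T) = (4 + 11)/4 = (¼)*15 = 15/4)
b = 22201 (b = 149² = 22201)
m(g) = (5 + g)*(15/4 + g) (m(g) = (g + 15/4)*(g + 5) = (15/4 + g)*(5 + g) = (5 + g)*(15/4 + g))
√(m(462) + b) = √((75/4 + 462² + (35/4)*462) + 22201) = √((75/4 + 213444 + 8085/2) + 22201) = √(870021/4 + 22201) = √(958825/4) = 5*√38353/2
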